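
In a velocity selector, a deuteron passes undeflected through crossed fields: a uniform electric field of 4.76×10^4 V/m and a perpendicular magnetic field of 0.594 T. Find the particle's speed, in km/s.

v ≈ 80.1 km/s

For zero net force, qE = qvB, so v = E/B.
v = (4.76×10^4) / (0.594) = 8.01×10^4 m/s.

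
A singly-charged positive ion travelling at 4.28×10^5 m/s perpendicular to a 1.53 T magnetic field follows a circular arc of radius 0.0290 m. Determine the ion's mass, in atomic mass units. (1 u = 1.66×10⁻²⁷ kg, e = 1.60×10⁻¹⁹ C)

m ≈ 9.99 u

qvB = mv²/r ⇒ m = qBr/v.
m = (1×1.60×10^-19)(1.53)(0.0290) / (4.28×10^5) = 1.66×10^-26 kg = 9.99 u.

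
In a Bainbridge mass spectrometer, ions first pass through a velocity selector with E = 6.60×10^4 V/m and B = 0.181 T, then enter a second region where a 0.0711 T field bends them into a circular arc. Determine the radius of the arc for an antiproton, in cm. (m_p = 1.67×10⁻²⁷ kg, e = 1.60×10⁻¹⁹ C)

r ≈ 5.35 cm

The selector passes v = E/B = 6.60×10^4/0.181 = 3.65×10^5 m/s.
In the deflection region, r = mv/(qB₂) = (1.67×10^-27)(3.65×10^5) / [(1×1.60×10^-19)(0.0711)] = 0.0535 m.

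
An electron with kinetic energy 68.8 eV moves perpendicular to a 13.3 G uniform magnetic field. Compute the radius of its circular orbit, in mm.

r ≈ 21.0 mm

Convert the energy: K = 68.8 eV = 1.10×10^-17 J.
v = √(2K/m) = √(2·1.10×10^-17/9.11×10^-31) = 4.92×10^6 m/s.
r = mv/(qB) = (9.11×10^-31)(4.92×10^6) / [(1×1.60×10^-19)(1.33×10^-3)] = 0.0210 m.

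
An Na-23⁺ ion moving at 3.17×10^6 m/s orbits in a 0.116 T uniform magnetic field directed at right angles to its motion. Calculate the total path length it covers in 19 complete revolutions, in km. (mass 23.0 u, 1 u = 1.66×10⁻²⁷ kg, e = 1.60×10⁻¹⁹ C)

L ≈ 0.778 km

r = mv/(qB) = 6.52 m, so one revolution covers 2πr = 41.0 m.
In 19 revolutions: L = 19·2πr = 778 m.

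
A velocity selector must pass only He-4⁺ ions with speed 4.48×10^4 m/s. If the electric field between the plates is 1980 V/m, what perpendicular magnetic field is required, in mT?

qE = qvB ⇒ B = E/v = (1980) / (4.48×10^4) = 0.0442 T.

B ≈ 44.2 mT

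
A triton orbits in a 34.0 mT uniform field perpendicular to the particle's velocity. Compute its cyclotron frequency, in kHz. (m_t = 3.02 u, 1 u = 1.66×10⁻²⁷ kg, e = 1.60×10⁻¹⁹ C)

f = qB/(2πm) = (1×1.60×10^-19)(0.0340) / [2π(5.01×10^-27)] = 1.73×10^5 Hz.

f ≈ 173 kHz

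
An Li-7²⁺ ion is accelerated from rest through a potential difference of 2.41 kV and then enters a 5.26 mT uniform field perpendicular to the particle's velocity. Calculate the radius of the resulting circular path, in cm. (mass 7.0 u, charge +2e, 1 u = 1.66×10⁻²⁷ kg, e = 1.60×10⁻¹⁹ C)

r ≈ 252 cm

The kinetic energy gained is K = qV = (2×1.60×10^-19)(2410) = 7.71×10^-16 J.
v = √(2K/m) = 3.64×10^5 m/s.
r = mv/(qB) = (1.16×10^-26)(3.64×10^5) / [(2×1.60×10^-19)(5.26×10^-3)] = 2.52 m.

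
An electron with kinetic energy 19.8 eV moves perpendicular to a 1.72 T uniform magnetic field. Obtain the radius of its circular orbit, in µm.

r ≈ 8.73 µm

Convert the energy: K = 19.8 eV = 3.17×10^-18 J.
v = √(2K/m) = √(2·3.17×10^-18/9.11×10^-31) = 2.64×10^6 m/s.
r = mv/(qB) = (9.11×10^-31)(2.64×10^6) / [(1×1.60×10^-19)(1.72)] = 8.73×10^-6 m.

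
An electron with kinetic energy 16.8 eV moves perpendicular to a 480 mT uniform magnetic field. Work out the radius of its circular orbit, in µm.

Convert the energy: K = 16.8 eV = 2.69×10^-18 J.
v = √(2K/m) = √(2·2.69×10^-18/9.11×10^-31) = 2.43×10^6 m/s.
r = mv/(qB) = (9.11×10^-31)(2.43×10^6) / [(1×1.60×10^-19)(0.480)] = 2.88×10^-5 m.

r ≈ 28.8 µm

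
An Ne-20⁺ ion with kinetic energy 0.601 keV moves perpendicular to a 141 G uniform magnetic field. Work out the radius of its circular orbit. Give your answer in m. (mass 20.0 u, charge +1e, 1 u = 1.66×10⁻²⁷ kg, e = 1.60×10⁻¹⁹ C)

r ≈ 1.12 m

Convert the energy: K = 0.601 keV = 9.62×10^-17 J.
v = √(2K/m) = √(2·9.62×10^-17/3.32×10^-26) = 7.61×10^4 m/s.
r = mv/(qB) = (3.32×10^-26)(7.61×10^4) / [(1×1.60×10^-19)(0.0141)] = 1.12 m.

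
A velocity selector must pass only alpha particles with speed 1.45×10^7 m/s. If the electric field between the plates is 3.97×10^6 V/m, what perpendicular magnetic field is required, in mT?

qE = qvB ⇒ B = E/v = (3.97×10^6) / (1.45×10^7) = 0.274 T.

B ≈ 274 mT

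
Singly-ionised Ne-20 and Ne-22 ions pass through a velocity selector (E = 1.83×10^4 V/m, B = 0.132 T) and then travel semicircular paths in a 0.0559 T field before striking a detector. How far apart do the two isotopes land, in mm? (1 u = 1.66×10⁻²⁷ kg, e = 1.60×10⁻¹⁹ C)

Δd ≈ 103 mm

Both emerge at v = E/B₁ = 1.39×10^5 m/s.
r = mv/(qB₂), so r₁ = 0.5146 m and r₂ = 0.5661 m, giving Δr = 0.0515 m.
After a semicircle each ion lands a diameter 2r from the entry slit, so the separation is 2Δr = 0.103 m.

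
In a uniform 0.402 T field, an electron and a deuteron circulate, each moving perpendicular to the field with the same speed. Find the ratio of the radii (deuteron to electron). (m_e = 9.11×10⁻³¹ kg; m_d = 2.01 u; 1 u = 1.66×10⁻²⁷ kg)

ratio ≈ 3660

r = mv/(qB) ⇒ at equal v, r ∝ m/q.
r_{deuteron}/r_{electron} = 3660.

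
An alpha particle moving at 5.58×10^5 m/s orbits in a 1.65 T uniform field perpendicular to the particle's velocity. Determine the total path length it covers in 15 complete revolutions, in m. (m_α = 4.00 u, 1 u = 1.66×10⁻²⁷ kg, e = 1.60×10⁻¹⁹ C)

r = mv/(qB) = 7.02×10^-3 m, so one revolution covers 2πr = 0.0441 m.
In 15 revolutions: L = 15·2πr = 0.661 m.

L ≈ 0.661 m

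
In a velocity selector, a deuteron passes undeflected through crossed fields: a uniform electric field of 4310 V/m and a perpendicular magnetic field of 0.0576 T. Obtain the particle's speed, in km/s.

v ≈ 74.8 km/s

For zero net force, qE = qvB, so v = E/B.
v = (4310) / (0.0576) = 7.48×10^4 m/s.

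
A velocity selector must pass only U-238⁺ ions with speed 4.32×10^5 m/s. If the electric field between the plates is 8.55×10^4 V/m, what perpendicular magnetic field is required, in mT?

qE = qvB ⇒ B = E/v = (8.55×10^4) / (4.32×10^5) = 0.198 T.

B ≈ 198 mT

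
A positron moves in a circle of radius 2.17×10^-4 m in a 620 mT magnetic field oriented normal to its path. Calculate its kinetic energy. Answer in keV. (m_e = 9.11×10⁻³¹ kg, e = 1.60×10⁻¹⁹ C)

K ≈ 1.59 keV

v = qBr/m = (1×1.60×10^-19)(0.620)(2.17×10^-4) / (9.11×10^-31) = 2.36×10^7 m/s.
K = ½mv² = 0.5·(9.11×10^-31)·(2.36×10^7)² = 2.54×10^-16 J = 1.59 keV.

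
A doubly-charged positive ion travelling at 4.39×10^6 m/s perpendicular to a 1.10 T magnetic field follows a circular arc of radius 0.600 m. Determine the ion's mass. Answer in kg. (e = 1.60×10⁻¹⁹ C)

qvB = mv²/r ⇒ m = qBr/v.
m = (2×1.60×10^-19)(1.10)(0.600) / (4.39×10^6) = 4.81×10^-26 kg.

m ≈ 4.81×10^-26 kg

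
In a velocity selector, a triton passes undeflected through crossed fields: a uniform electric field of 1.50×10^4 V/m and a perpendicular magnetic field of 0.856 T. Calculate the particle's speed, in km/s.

v ≈ 17.5 km/s

For zero net force, qE = qvB, so v = E/B.
v = (1.50×10^4) / (0.856) = 1.75×10^4 m/s.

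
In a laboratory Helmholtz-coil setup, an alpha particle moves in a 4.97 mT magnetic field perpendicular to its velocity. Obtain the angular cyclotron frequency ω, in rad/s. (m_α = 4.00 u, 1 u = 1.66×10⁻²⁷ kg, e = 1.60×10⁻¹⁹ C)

ω ≈ 2.40×10^5 rad/s

ω = qB/m = (2×1.60×10^-19)(4.97×10^-3) / (6.64×10^-27) = 2.40×10^5 rad/s.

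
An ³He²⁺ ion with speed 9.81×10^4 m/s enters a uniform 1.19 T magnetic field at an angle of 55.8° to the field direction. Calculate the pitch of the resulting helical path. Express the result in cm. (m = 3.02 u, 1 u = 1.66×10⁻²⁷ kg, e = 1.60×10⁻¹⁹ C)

The velocity component along B is v∥ = v cos55.8° = 5.51×10^4 m/s.
The cyclotron period T = 2πm/(qB) = 8.27×10^-8 s is set by m, q, B alone.
Pitch = v∥·T = (5.51×10^4)(8.27×10^-8) = 4.56×10^-3 m.

pitch ≈ 0.456 cm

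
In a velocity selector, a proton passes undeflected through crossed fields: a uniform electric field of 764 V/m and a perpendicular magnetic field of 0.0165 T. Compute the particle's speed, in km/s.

For zero net force, qE = qvB, so v = E/B.
v = (764) / (0.0165) = 4.63×10^4 m/s.

v ≈ 46.3 km/s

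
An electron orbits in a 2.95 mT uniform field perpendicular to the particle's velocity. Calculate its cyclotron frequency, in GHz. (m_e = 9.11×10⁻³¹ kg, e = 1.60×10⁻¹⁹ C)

f = qB/(2πm) = (1×1.60×10^-19)(2.95×10^-3) / [2π(9.11×10^-31)] = 8.25×10^7 Hz.

f ≈ 0.0825 GHz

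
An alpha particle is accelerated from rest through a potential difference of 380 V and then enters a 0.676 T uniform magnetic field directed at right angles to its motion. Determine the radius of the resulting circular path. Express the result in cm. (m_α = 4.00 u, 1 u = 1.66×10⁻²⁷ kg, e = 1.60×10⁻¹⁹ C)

r ≈ 0.587 cm

The kinetic energy gained is K = qV = (2×1.60×10^-19)(380) = 1.22×10^-16 J.
v = √(2K/m) = 1.91×10^5 m/s.
r = mv/(qB) = (6.64×10^-27)(1.91×10^5) / [(2×1.60×10^-19)(0.676)] = 5.87×10^-3 m.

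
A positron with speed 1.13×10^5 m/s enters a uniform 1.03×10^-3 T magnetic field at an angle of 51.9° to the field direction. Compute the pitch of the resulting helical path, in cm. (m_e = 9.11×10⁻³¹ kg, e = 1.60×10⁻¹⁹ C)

The velocity component along B is v∥ = v cos51.9° = 6.97×10^4 m/s.
The cyclotron period T = 2πm/(qB) = 3.47×10^-8 s is set by m, q, B alone.
Pitch = v∥·T = (6.97×10^4)(3.47×10^-8) = 2.42×10^-3 m.

pitch ≈ 0.242 cm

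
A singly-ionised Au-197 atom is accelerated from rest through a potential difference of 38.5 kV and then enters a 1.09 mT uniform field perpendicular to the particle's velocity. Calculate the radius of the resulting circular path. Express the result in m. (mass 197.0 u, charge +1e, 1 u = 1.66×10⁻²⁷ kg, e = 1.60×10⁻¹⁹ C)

r ≈ 364 m

The kinetic energy gained is K = qV = (1×1.60×10^-19)(3.85×10^4) = 6.16×10^-15 J.
v = √(2K/m) = 1.94×10^5 m/s.
r = mv/(qB) = (3.27×10^-25)(1.94×10^5) / [(1×1.60×10^-19)(1.09×10^-3)] = 364 m.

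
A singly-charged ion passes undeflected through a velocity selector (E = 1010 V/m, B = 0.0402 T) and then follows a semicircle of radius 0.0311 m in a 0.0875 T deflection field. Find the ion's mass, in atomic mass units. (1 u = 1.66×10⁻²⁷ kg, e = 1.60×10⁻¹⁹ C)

m ≈ 10.4 u

v = E/B₁ = 2.51×10^4 m/s.
From r = mv/(qB₂), m = qB₂r/v = (1×1.60×10^-19)(0.0875)(0.0311) / (2.51×10^4) = 1.73×10^-26 kg.
In atomic mass units: m = 1.73×10^-26 / 1.66×10^-27 = 10.4 u.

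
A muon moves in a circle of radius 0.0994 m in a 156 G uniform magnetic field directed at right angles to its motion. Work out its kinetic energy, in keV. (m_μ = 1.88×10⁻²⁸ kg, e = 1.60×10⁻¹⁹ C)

K ≈ 1.02 keV

v = qBr/m = (1×1.60×10^-19)(0.0156)(0.0994) / (1.88×10^-28) = 1.32×10^6 m/s.
K = ½mv² = 0.5·(1.88×10^-28)·(1.32×10^6)² = 1.64×10^-16 J = 1.02 keV.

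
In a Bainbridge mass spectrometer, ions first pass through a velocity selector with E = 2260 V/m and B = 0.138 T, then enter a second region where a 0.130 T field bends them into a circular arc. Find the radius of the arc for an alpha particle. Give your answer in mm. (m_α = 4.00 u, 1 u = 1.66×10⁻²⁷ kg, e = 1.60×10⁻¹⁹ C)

The selector passes v = E/B = 2260/0.138 = 1.64×10^4 m/s.
In the deflection region, r = mv/(qB₂) = (6.64×10^-27)(1.64×10^4) / [(2×1.60×10^-19)(0.130)] = 2.61×10^-3 m.

r ≈ 2.61 mm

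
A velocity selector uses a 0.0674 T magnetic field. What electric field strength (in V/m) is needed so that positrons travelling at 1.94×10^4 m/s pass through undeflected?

qE = qvB ⇒ E = vB = (1.94×10^4)(0.0674) = 1310 V/m.

E ≈ 1310 V/m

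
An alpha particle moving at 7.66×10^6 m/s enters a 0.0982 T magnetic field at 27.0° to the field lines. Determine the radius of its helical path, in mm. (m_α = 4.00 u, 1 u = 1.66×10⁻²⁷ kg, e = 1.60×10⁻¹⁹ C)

Only the perpendicular component v⊥ = v sin27.0° = 3.48×10^6 m/s is bent by the field.
r = m v⊥ /(qB) = (6.64×10^-27)(3.48×10^6) / [(2×1.60×10^-19)(0.0982)] = 0.735 m.

r ≈ 735 mm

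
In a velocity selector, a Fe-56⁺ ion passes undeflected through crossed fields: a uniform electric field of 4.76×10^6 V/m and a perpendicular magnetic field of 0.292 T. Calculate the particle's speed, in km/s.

For zero net force, qE = qvB, so v = E/B.
v = (4.76×10^6) / (0.292) = 1.63×10^7 m/s.

v ≈ 16300 km/s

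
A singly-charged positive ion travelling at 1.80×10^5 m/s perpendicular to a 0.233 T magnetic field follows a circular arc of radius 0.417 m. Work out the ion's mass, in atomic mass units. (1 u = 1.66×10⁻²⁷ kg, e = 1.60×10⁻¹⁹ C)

qvB = mv²/r ⇒ m = qBr/v.
m = (1×1.60×10^-19)(0.233)(0.417) / (1.80×10^5) = 8.64×10^-26 kg = 52.0 u.

m ≈ 52.0 u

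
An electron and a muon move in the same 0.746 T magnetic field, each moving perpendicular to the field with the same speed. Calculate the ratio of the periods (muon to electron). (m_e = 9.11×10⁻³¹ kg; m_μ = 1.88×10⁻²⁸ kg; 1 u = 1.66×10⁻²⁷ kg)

ratio ≈ 206

T = 2πm/(qB) is independent of speed, so T₂/T₁ = (m₂/q₂)/(m₁/q₁).
T_{muon}/T_{electron} = (1.88×10^-28/1e) / (9.11×10^-31/1e) = 206.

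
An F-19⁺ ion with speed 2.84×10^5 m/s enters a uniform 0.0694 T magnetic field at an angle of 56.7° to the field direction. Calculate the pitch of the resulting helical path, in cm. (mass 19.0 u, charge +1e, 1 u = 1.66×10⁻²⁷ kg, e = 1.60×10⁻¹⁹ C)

pitch ≈ 278 cm

The velocity component along B is v∥ = v cos56.7° = 1.56×10^5 m/s.
The cyclotron period T = 2πm/(qB) = 1.78×10^-5 s is set by m, q, B alone.
Pitch = v∥·T = (1.56×10^5)(1.78×10^-5) = 2.78 m.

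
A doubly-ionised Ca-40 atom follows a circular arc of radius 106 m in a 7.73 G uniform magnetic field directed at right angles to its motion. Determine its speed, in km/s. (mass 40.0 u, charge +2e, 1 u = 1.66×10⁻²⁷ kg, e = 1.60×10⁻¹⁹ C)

From qvB = mv²/r, v = qBr/m.
v = (2×1.60×10^-19)(7.73×10^-4)(106) / (6.64×10^-26) = 3.95×10^5 m/s.

v ≈ 395 km/s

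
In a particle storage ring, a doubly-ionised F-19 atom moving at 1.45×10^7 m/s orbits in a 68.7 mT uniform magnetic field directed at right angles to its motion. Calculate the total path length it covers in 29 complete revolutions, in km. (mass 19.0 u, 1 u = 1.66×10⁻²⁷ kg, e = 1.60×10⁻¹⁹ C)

L ≈ 3.79 km

r = mv/(qB) = 20.8 m, so one revolution covers 2πr = 131 m.
In 29 revolutions: L = 29·2πr = 3790 m.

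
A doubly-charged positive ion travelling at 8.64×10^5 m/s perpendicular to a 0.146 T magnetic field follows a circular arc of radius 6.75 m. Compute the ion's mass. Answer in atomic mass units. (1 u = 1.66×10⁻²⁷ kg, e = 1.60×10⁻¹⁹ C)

m ≈ 220 u

qvB = mv²/r ⇒ m = qBr/v.
m = (2×1.60×10^-19)(0.146)(6.75) / (8.64×10^5) = 3.65×10^-25 kg = 220 u.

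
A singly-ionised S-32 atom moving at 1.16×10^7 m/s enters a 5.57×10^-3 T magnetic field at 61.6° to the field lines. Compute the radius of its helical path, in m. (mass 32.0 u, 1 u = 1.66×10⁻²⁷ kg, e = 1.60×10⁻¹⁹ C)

r ≈ 608 m

Only the perpendicular component v⊥ = v sin61.6° = 1.02×10^7 m/s is bent by the field.
r = m v⊥ /(qB) = (5.31×10^-26)(1.02×10^7) / [(1×1.60×10^-19)(5.57×10^-3)] = 608 m.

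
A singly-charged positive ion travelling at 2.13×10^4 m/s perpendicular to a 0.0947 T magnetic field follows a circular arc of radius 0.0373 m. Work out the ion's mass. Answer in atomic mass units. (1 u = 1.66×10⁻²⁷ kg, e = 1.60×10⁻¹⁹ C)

m ≈ 16.0 u

qvB = mv²/r ⇒ m = qBr/v.
m = (1×1.60×10^-19)(0.0947)(0.0373) / (2.13×10^4) = 2.65×10^-26 kg = 16.0 u.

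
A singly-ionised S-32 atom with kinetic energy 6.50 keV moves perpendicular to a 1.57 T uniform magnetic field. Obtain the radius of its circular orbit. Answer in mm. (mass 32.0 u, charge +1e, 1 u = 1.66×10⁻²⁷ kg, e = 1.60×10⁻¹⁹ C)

r ≈ 41.8 mm

Convert the energy: K = 6.50 keV = 1.04×10^-15 J.
v = √(2K/m) = √(2·1.04×10^-15/5.31×10^-26) = 1.98×10^5 m/s.
r = mv/(qB) = (5.31×10^-26)(1.98×10^5) / [(1×1.60×10^-19)(1.57)] = 0.0418 m.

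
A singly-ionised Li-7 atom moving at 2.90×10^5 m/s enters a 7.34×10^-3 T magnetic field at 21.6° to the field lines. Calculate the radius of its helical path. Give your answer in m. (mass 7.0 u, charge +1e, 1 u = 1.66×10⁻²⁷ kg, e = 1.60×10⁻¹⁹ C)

r ≈ 1.06 m

Only the perpendicular component v⊥ = v sin21.6° = 1.07×10^5 m/s is bent by the field.
r = m v⊥ /(qB) = (1.16×10^-26)(1.07×10^5) / [(1×1.60×10^-19)(7.34×10^-3)] = 1.06 m.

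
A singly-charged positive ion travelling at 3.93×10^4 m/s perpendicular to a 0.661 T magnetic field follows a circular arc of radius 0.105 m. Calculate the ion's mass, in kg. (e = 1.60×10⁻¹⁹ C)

qvB = mv²/r ⇒ m = qBr/v.
m = (1×1.60×10^-19)(0.661)(0.105) / (3.93×10^4) = 2.83×10^-25 kg.

m ≈ 2.83×10^-25 kg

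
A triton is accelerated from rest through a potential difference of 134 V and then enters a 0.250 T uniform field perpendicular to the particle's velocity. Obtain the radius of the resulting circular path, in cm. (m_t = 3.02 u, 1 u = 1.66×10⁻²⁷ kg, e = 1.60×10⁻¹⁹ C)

r ≈ 1.16 cm

The kinetic energy gained is K = qV = (1×1.60×10^-19)(134) = 2.14×10^-17 J.
v = √(2K/m) = 9.25×10^4 m/s.
r = mv/(qB) = (5.01×10^-27)(9.25×10^4) / [(1×1.60×10^-19)(0.250)] = 0.0116 m.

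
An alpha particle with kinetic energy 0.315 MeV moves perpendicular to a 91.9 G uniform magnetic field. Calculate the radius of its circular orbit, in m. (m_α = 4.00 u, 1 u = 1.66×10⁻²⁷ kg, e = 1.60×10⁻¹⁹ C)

r ≈ 8.80 m

Convert the energy: K = 0.315 MeV = 5.04×10^-14 J.
v = √(2K/m) = √(2·5.04×10^-14/6.64×10^-27) = 3.90×10^6 m/s.
r = mv/(qB) = (6.64×10^-27)(3.90×10^6) / [(2×1.60×10^-19)(9.19×10^-3)] = 8.80 m.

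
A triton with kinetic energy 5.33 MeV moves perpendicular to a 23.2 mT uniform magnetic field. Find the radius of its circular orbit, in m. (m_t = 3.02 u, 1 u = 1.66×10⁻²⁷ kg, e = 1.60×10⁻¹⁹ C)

r ≈ 24.9 m

Convert the energy: K = 5.33 MeV = 8.53×10^-13 J.
v = √(2K/m) = √(2·8.53×10^-13/5.01×10^-27) = 1.84×10^7 m/s.
r = mv/(qB) = (5.01×10^-27)(1.84×10^7) / [(1×1.60×10^-19)(0.0232)] = 24.9 m.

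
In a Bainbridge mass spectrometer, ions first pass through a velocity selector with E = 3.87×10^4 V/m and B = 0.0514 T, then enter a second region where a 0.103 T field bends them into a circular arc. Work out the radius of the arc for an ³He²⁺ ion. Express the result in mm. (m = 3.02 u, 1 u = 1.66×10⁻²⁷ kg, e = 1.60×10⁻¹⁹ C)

r ≈ 115 mm

The selector passes v = E/B = 3.87×10^4/0.0514 = 7.53×10^5 m/s.
In the deflection region, r = mv/(qB₂) = (5.01×10^-27)(7.53×10^5) / [(2×1.60×10^-19)(0.103)] = 0.115 m.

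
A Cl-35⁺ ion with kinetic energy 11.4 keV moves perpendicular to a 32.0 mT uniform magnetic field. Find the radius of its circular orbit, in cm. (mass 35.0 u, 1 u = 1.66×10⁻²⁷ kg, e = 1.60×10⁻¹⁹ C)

r ≈ 284 cm

Convert the energy: K = 11.4 keV = 1.82×10^-15 J.
v = √(2K/m) = √(2·1.82×10^-15/5.81×10^-26) = 2.51×10^5 m/s.
r = mv/(qB) = (5.81×10^-26)(2.51×10^5) / [(1×1.60×10^-19)(0.0320)] = 2.84 m.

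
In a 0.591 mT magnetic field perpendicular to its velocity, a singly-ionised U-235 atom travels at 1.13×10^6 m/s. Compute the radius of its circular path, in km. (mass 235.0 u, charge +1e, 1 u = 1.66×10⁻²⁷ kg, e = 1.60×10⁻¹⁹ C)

The magnetic force provides the centripetal force: qvB = mv²/r, so r = mv/(qB).
r = (3.90×10^-25 kg)(1.13×10^6 m/s) / [(1×1.60×10^-19 C)(5.91×10^-4 T)] = 4660 m.

r ≈ 4.66 km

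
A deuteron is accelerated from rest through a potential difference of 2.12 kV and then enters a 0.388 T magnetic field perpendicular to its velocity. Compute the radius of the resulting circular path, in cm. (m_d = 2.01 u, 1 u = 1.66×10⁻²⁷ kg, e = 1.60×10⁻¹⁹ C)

The kinetic energy gained is K = qV = (1×1.60×10^-19)(2120) = 3.39×10^-16 J.
v = √(2K/m) = 4.51×10^5 m/s.
r = mv/(qB) = (3.34×10^-27)(4.51×10^5) / [(1×1.60×10^-19)(0.388)] = 0.0242 m.

r ≈ 2.42 cm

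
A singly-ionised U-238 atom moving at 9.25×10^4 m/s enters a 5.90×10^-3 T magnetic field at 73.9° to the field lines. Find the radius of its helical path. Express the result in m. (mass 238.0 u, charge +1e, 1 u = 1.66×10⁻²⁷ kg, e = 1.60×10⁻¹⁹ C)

Only the perpendicular component v⊥ = v sin73.9° = 8.89×10^4 m/s is bent by the field.
r = m v⊥ /(qB) = (3.95×10^-25)(8.89×10^4) / [(1×1.60×10^-19)(5.90×10^-3)] = 37.2 m.

r ≈ 37.2 m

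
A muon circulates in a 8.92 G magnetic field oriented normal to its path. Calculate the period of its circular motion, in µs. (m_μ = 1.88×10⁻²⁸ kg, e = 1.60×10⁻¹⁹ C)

The cyclotron period is independent of speed: T = 2πm/(qB).
T = 2π(1.88×10^-28) / [(1×1.60×10^-19)(8.92×10^-4)] = 8.28×10^-6 s.

T ≈ 8.28 µs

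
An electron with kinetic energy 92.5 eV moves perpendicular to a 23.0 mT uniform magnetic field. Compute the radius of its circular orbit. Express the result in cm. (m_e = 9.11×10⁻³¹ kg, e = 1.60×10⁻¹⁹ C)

Convert the energy: K = 92.5 eV = 1.48×10^-17 J.
v = √(2K/m) = √(2·1.48×10^-17/9.11×10^-31) = 5.70×10^6 m/s.
r = mv/(qB) = (9.11×10^-31)(5.70×10^6) / [(1×1.60×10^-19)(0.0230)] = 1.41×10^-3 m.

r ≈ 0.141 cm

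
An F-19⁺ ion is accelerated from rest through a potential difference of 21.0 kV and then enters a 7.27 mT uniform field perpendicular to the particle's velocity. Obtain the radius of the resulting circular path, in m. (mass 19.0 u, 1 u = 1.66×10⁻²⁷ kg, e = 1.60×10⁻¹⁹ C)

r ≈ 12.5 m

The kinetic energy gained is K = qV = (1×1.60×10^-19)(2.10×10^4) = 3.36×10^-15 J.
v = √(2K/m) = 4.62×10^5 m/s.
r = mv/(qB) = (3.15×10^-26)(4.62×10^5) / [(1×1.60×10^-19)(7.27×10^-3)] = 12.5 m.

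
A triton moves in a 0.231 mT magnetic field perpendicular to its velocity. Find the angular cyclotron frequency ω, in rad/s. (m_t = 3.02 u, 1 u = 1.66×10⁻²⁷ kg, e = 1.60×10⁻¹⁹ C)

ω ≈ 7370 rad/s

ω = qB/m = (1×1.60×10^-19)(2.31×10^-4) / (5.01×10^-27) = 7370 rad/s.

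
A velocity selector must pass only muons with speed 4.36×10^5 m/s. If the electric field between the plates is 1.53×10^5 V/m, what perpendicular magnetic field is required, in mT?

B ≈ 351 mT

qE = qvB ⇒ B = E/v = (1.53×10^5) / (4.36×10^5) = 0.351 T.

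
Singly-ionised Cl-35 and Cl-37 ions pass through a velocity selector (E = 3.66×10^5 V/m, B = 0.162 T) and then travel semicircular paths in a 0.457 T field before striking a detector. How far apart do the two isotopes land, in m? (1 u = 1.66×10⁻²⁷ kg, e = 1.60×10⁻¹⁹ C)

Δd ≈ 0.205 m

Both emerge at v = E/B₁ = 2.26×10^6 m/s.
r = mv/(qB₂), so r₁ = 1.795 m and r₂ = 1.898 m, giving Δr = 0.103 m.
After a semicircle each ion lands a diameter 2r from the entry slit, so the separation is 2Δr = 0.205 m.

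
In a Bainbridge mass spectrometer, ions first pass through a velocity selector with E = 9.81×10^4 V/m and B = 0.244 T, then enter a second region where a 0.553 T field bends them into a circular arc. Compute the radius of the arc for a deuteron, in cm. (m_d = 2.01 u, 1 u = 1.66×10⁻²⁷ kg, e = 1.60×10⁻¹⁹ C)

The selector passes v = E/B = 9.81×10^4/0.244 = 4.02×10^5 m/s.
In the deflection region, r = mv/(qB₂) = (3.34×10^-27)(4.02×10^5) / [(1×1.60×10^-19)(0.553)] = 0.0152 m.

r ≈ 1.52 cm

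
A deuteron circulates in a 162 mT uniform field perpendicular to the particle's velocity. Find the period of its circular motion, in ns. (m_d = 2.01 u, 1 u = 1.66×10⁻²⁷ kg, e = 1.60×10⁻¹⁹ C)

The cyclotron period is independent of speed: T = 2πm/(qB).
T = 2π(3.34×10^-27) / [(1×1.60×10^-19)(0.162)] = 8.09×10^-7 s.

T ≈ 809 ns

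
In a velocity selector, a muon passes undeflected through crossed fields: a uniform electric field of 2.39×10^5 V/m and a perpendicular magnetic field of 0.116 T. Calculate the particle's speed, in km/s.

For zero net force, qE = qvB, so v = E/B.
v = (2.39×10^5) / (0.116) = 2.06×10^6 m/s.

v ≈ 2060 km/s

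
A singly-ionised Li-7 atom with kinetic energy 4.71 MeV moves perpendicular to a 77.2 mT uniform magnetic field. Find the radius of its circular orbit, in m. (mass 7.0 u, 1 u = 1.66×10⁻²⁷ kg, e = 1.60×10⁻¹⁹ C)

r ≈ 10.7 m

Convert the energy: K = 4.71 MeV = 7.54×10^-13 J.
v = √(2K/m) = √(2·7.54×10^-13/1.16×10^-26) = 1.14×10^7 m/s.
r = mv/(qB) = (1.16×10^-26)(1.14×10^7) / [(1×1.60×10^-19)(0.0772)] = 10.7 m.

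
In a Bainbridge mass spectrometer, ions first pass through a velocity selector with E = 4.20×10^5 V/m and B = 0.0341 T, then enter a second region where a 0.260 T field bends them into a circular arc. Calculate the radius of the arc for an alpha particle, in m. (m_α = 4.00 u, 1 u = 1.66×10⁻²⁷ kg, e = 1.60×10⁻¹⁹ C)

The selector passes v = E/B = 4.20×10^5/0.0341 = 1.23×10^7 m/s.
In the deflection region, r = mv/(qB₂) = (6.64×10^-27)(1.23×10^7) / [(2×1.60×10^-19)(0.260)] = 0.983 m.

r ≈ 0.983 m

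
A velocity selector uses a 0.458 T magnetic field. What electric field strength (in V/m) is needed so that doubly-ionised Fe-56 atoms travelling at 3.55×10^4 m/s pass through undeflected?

E ≈ 1.63×10^4 V/m

qE = qvB ⇒ E = vB = (3.55×10^4)(0.458) = 1.63×10^4 V/m.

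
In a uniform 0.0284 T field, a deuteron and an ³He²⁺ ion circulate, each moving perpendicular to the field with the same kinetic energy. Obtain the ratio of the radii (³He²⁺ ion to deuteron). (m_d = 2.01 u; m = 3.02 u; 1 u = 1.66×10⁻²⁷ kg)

r = √(2mK)/(qB) ⇒ at equal K, r ∝ √m/q.
r_{³He²⁺ ion}/r_{deuteron} = 0.613.

ratio ≈ 0.613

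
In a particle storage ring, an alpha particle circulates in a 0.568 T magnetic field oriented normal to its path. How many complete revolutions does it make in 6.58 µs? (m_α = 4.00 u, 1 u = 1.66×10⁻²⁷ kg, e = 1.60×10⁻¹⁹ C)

T = 2πm/(qB) = 2π(6.64×10^-27) / [(2×1.60×10^-19)(0.568)] = 2.2954×10^-7 s.
N = t/T = 6.58×10^-6 / 2.2954×10^-7 ≈ 28.67, so 28 complete revolutions.

N = 28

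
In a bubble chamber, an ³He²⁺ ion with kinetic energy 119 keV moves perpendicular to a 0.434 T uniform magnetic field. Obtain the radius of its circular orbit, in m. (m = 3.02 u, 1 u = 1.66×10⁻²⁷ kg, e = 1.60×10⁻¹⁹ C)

Convert the energy: K = 119 keV = 1.90×10^-14 J.
v = √(2K/m) = √(2·1.90×10^-14/5.01×10^-27) = 2.76×10^6 m/s.
r = mv/(qB) = (5.01×10^-27)(2.76×10^6) / [(2×1.60×10^-19)(0.434)] = 0.0995 m.

r ≈ 0.0995 m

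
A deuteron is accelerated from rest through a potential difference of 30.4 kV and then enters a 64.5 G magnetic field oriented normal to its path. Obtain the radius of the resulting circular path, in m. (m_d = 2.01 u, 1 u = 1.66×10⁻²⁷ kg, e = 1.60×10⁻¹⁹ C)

The kinetic energy gained is K = qV = (1×1.60×10^-19)(3.04×10^4) = 4.86×10^-15 J.
v = √(2K/m) = 1.71×10^6 m/s.
r = mv/(qB) = (3.34×10^-27)(1.71×10^6) / [(1×1.60×10^-19)(6.45×10^-3)] = 5.52 m.

r ≈ 5.52 m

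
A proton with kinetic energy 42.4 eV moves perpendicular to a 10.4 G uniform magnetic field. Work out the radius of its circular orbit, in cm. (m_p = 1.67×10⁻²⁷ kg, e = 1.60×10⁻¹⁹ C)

r ≈ 90.5 cm

Convert the energy: K = 42.4 eV = 6.78×10^-18 J.
v = √(2K/m) = √(2·6.78×10^-18/1.67×10^-27) = 9.01×10^4 m/s.
r = mv/(qB) = (1.67×10^-27)(9.01×10^4) / [(1×1.60×10^-19)(1.04×10^-3)] = 0.905 m.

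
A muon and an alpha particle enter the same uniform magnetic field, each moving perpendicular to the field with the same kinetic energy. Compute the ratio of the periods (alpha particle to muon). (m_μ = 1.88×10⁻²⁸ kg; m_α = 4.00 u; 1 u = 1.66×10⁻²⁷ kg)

T = 2πm/(qB) is independent of speed, so T₂/T₁ = (m₂/q₂)/(m₁/q₁).
T_{alpha particle}/T_{muon} = (6.64×10^-27/2e) / (1.88×10^-28/1e) = 17.7.

ratio ≈ 17.7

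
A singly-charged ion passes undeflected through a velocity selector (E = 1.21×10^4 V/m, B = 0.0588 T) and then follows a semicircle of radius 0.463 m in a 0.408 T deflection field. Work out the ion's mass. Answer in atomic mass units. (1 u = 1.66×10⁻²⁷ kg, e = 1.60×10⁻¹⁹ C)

m ≈ 88.5 u

v = E/B₁ = 2.06×10^5 m/s.
From r = mv/(qB₂), m = qB₂r/v = (1×1.60×10^-19)(0.408)(0.463) / (2.06×10^5) = 1.47×10^-25 kg.
In atomic mass units: m = 1.47×10^-25 / 1.66×10^-27 = 88.5 u.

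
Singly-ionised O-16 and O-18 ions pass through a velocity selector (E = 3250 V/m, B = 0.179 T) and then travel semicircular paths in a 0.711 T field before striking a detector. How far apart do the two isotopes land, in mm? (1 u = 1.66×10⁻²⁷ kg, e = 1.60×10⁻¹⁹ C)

Δd ≈ 1.06 mm

Both emerge at v = E/B₁ = 1.82×10^4 m/s.
r = mv/(qB₂), so r₁ = 4.239×10^-3 m and r₂ = 4.769×10^-3 m, giving Δr = 5.30×10^-4 m.
After a semicircle each ion lands a diameter 2r from the entry slit, so the separation is 2Δr = 1.06×10^-3 m.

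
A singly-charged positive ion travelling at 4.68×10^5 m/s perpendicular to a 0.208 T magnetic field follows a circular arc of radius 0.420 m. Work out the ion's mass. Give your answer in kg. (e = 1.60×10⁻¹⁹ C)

m ≈ 2.99×10^-26 kg

qvB = mv²/r ⇒ m = qBr/v.
m = (1×1.60×10^-19)(0.208)(0.420) / (4.68×10^5) = 2.99×10^-26 kg.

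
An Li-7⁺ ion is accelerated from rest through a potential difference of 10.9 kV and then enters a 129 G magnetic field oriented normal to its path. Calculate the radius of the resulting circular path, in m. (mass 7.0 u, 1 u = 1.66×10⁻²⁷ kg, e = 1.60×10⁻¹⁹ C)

The kinetic energy gained is K = qV = (1×1.60×10^-19)(1.09×10^4) = 1.74×10^-15 J.
v = √(2K/m) = 5.48×10^5 m/s.
r = mv/(qB) = (1.16×10^-26)(5.48×10^5) / [(1×1.60×10^-19)(0.0129)] = 3.08 m.

r ≈ 3.08 m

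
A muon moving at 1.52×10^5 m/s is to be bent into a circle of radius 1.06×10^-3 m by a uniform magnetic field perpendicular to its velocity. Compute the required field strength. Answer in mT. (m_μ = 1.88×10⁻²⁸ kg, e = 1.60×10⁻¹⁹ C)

qvB = mv²/r gives B = mv/(qr).
B = (1.88×10^-28)(1.52×10^5) / [(1×1.60×10^-19)(1.06×10^-3)] = 0.168 T.

B ≈ 168 mT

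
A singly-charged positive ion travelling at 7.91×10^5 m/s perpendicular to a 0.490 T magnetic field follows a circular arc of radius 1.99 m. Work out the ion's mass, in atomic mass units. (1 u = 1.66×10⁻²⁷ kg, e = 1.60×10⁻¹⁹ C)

qvB = mv²/r ⇒ m = qBr/v.
m = (1×1.60×10^-19)(0.490)(1.99) / (7.91×10^5) = 1.97×10^-25 kg = 119 u.

m ≈ 119 u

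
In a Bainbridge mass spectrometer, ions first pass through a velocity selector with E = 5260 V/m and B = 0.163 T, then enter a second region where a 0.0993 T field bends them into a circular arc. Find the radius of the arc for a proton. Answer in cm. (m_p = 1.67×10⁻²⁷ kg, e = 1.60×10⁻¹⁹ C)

r ≈ 0.339 cm

The selector passes v = E/B = 5260/0.163 = 3.23×10^4 m/s.
In the deflection region, r = mv/(qB₂) = (1.67×10^-27)(3.23×10^4) / [(1×1.60×10^-19)(0.0993)] = 3.39×10^-3 m.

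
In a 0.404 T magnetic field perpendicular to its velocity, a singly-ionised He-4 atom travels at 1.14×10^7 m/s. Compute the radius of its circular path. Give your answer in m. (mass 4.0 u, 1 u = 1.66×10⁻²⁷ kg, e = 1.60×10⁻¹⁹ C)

The magnetic force provides the centripetal force: qvB = mv²/r, so r = mv/(qB).
r = (6.64×10^-27 kg)(1.14×10^7 m/s) / [(1×1.60×10^-19 C)(0.404 T)] = 1.17 m.

r ≈ 1.17 m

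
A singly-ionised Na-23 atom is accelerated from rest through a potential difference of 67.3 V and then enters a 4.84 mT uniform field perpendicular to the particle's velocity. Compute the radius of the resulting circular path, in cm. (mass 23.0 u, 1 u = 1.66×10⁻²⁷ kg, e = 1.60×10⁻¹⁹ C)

The kinetic energy gained is K = qV = (1×1.60×10^-19)(67.3) = 1.08×10^-17 J.
v = √(2K/m) = 2.38×10^4 m/s.
r = mv/(qB) = (3.82×10^-26)(2.38×10^4) / [(1×1.60×10^-19)(4.84×10^-3)] = 1.17 m.

r ≈ 117 cm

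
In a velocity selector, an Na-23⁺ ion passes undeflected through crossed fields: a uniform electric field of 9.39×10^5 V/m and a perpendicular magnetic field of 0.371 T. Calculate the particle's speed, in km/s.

v ≈ 2530 km/s

For zero net force, qE = qvB, so v = E/B.
v = (9.39×10^5) / (0.371) = 2.53×10^6 m/s.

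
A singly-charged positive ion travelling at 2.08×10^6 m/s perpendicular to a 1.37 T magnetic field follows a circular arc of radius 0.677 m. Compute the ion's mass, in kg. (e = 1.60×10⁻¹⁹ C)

m ≈ 7.13×10^-26 kg

qvB = mv²/r ⇒ m = qBr/v.
m = (1×1.60×10^-19)(1.37)(0.677) / (2.08×10^6) = 7.13×10^-26 kg.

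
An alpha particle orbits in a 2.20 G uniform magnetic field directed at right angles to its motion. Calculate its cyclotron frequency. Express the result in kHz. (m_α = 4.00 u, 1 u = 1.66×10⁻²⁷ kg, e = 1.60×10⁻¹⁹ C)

f ≈ 1.69 kHz

f = qB/(2πm) = (2×1.60×10^-19)(2.20×10^-4) / [2π(6.64×10^-27)] = 1690 Hz.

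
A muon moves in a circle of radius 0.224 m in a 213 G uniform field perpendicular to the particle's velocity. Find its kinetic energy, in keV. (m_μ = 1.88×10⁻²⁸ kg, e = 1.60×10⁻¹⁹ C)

K ≈ 9.69 keV

v = qBr/m = (1×1.60×10^-19)(0.0213)(0.224) / (1.88×10^-28) = 4.06×10^6 m/s.
K = ½mv² = 0.5·(1.88×10^-28)·(4.06×10^6)² = 1.55×10^-15 J = 9.69 keV.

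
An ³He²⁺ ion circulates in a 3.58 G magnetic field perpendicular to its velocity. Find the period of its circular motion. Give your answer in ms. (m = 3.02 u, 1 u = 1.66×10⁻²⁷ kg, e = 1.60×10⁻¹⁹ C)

T ≈ 0.275 ms

The cyclotron period is independent of speed: T = 2πm/(qB).
T = 2π(5.01×10^-27) / [(2×1.60×10^-19)(3.58×10^-4)] = 2.75×10^-4 s.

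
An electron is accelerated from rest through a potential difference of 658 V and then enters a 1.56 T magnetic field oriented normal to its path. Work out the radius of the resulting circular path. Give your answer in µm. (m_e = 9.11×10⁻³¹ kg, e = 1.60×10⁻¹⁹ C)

r ≈ 55.5 µm

The kinetic energy gained is K = qV = (1×1.60×10^-19)(658) = 1.05×10^-16 J.
v = √(2K/m) = 1.52×10^7 m/s.
r = mv/(qB) = (9.11×10^-31)(1.52×10^7) / [(1×1.60×10^-19)(1.56)] = 5.55×10^-5 m.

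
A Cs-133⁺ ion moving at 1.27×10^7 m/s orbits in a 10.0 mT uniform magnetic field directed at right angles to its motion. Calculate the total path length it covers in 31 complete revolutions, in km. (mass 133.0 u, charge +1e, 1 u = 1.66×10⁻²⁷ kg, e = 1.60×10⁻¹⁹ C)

L ≈ 341 km

r = mv/(qB) = 1750 m, so one revolution covers 2πr = 1.10×10^4 m.
In 31 revolutions: L = 31·2πr = 3.41×10^5 m.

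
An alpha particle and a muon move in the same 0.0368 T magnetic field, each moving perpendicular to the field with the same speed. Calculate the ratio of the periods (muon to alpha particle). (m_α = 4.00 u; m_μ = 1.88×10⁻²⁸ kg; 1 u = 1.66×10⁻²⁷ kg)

ratio ≈ 0.0566

T = 2πm/(qB) is independent of speed, so T₂/T₁ = (m₂/q₂)/(m₁/q₁).
T_{muon}/T_{alpha particle} = (1.88×10^-28/1e) / (6.64×10^-27/2e) = 0.0566.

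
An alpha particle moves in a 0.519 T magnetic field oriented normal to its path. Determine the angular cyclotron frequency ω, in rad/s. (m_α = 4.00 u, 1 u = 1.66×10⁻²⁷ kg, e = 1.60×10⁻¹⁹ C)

ω = qB/m = (2×1.60×10^-19)(0.519) / (6.64×10^-27) = 2.50×10^7 rad/s.

ω ≈ 2.50×10^7 rad/s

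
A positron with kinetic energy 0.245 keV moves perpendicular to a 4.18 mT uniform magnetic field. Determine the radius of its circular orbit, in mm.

r ≈ 12.6 mm

Convert the energy: K = 0.245 keV = 3.92×10^-17 J.
v = √(2K/m) = √(2·3.92×10^-17/9.11×10^-31) = 9.28×10^6 m/s.
r = mv/(qB) = (9.11×10^-31)(9.28×10^6) / [(1×1.60×10^-19)(4.18×10^-3)] = 0.0126 m.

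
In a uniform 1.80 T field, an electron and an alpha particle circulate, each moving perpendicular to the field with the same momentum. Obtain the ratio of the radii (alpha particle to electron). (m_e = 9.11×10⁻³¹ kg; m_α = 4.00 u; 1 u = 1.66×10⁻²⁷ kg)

r = p/(qB) ⇒ at equal p, r ∝ 1/q.
r_{alpha particle}/r_{electron} = 0.500.

ratio ≈ 0.500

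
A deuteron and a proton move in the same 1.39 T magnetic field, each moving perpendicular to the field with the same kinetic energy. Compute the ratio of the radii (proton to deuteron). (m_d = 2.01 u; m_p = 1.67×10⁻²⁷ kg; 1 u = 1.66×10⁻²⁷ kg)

r = √(2mK)/(qB) ⇒ at equal K, r ∝ √m/q.
r_{proton}/r_{deuteron} = 0.707.

ratio ≈ 0.707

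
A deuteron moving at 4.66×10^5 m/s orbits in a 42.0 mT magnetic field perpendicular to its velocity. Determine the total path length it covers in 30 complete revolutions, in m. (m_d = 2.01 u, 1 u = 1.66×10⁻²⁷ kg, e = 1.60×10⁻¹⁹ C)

r = mv/(qB) = 0.231 m, so one revolution covers 2πr = 1.45 m.
In 30 revolutions: L = 30·2πr = 43.6 m.

L ≈ 43.6 m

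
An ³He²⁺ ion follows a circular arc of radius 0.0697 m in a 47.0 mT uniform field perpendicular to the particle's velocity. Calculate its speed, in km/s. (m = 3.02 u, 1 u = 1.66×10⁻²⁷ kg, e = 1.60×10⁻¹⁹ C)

From qvB = mv²/r, v = qBr/m.
v = (2×1.60×10^-19)(0.0470)(0.0697) / (5.01×10^-27) = 2.09×10^5 m/s.

v ≈ 209 km/s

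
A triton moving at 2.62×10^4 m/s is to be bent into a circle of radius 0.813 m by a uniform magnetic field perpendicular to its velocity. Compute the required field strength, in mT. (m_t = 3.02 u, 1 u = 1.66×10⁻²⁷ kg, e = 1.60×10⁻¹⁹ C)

qvB = mv²/r gives B = mv/(qr).
B = (5.01×10^-27)(2.62×10^4) / [(1×1.60×10^-19)(0.813)] = 1.01×10^-3 T.

B ≈ 1.01 mT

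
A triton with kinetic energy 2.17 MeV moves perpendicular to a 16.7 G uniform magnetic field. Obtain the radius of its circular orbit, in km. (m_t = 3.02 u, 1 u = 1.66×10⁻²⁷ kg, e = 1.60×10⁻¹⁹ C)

Convert the energy: K = 2.17 MeV = 3.47×10^-13 J.
v = √(2K/m) = √(2·3.47×10^-13/5.01×10^-27) = 1.18×10^7 m/s.
r = mv/(qB) = (5.01×10^-27)(1.18×10^7) / [(1×1.60×10^-19)(1.67×10^-3)] = 221 m.

r ≈ 0.221 km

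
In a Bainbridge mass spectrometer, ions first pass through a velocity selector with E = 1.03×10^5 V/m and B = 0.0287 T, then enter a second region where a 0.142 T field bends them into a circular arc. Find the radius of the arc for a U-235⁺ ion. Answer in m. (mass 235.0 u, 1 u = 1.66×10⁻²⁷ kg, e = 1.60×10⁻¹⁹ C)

r ≈ 61.6 m

The selector passes v = E/B = 1.03×10^5/0.0287 = 3.59×10^6 m/s.
In the deflection region, r = mv/(qB₂) = (3.90×10^-25)(3.59×10^6) / [(1×1.60×10^-19)(0.142)] = 61.6 m.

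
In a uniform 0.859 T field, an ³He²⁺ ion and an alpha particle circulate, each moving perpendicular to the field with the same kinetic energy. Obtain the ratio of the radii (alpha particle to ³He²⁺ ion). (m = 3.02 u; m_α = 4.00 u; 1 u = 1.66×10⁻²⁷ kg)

r = √(2mK)/(qB) ⇒ at equal K, r ∝ √m/q.
r_{alpha particle}/r_{³He²⁺ ion} = 1.15.

ratio ≈ 1.15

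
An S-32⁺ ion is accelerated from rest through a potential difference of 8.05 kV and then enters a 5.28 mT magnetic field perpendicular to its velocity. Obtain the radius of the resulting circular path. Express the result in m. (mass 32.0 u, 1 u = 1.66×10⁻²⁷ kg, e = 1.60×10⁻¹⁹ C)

r ≈ 13.8 m

The kinetic energy gained is K = qV = (1×1.60×10^-19)(8050) = 1.29×10^-15 J.
v = √(2K/m) = 2.20×10^5 m/s.
r = mv/(qB) = (5.31×10^-26)(2.20×10^5) / [(1×1.60×10^-19)(5.28×10^-3)] = 13.8 m.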